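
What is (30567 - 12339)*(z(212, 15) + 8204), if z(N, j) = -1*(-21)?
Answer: 149925300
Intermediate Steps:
z(N, j) = 21
(30567 - 12339)*(z(212, 15) + 8204) = (30567 - 12339)*(21 + 8204) = 18228*8225 = 149925300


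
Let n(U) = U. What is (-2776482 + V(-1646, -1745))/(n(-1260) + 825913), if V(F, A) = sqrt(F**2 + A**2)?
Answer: -2776482/824653 + sqrt(5754341)/824653 ≈ -3.3639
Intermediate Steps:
V(F, A) = sqrt(A**2 + F**2)
(-2776482 + V(-1646, -1745))/(n(-1260) + 825913) = (-2776482 + sqrt((-1745)**2 + (-1646)**2))/(-1260 + 825913) = (-2776482 + sqrt(3045025 + 2709316))/824653 = (-2776482 + sqrt(5754341))*(1/824653) = -2776482/824653 + sqrt(5754341)/824653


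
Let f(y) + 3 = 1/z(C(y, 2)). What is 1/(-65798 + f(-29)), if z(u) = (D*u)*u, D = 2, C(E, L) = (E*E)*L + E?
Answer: -5464818/359590489217 ≈ -1.5197e-5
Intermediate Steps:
C(E, L) = E + L*E² (C(E, L) = E²*L + E = L*E² + E = E + L*E²)
z(u) = 2*u² (z(u) = (2*u)*u = 2*u²)
f(y) = -3 + 1/(2*y²*(1 + 2*y)²) (f(y) = -3 + 1/(2*(y*(1 + y*2))²) = -3 + 1/(2*(y*(1 + 2*y))²) = -3 + 1/(2*(y²*(1 + 2*y)²)) = -3 + 1/(2*y²*(1 + 2*y)²))
1/(-65798 + f(-29)) = 1/(-65798 + (-3 + (½)/((-29)²*(1 + 2*(-29))²))) = 1/(-65798 + (-3 + (½)*(1/841)/(1 - 58)²)) = 1/(-65798 + (-3 + (½)*(1/841)/(-57)²)) = 1/(-65798 + (-3 + (½)*(1/841)*(1/3249))) = 1/(-65798 + (-3 + 1/5464818)) = 1/(-65798 - 16394453/5464818) = 1/(-359590489217/5464818) = -5464818/359590489217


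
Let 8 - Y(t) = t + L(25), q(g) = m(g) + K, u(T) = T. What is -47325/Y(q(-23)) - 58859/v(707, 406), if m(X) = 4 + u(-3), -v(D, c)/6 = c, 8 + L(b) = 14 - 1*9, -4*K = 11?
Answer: -152710997/41412 ≈ -3687.6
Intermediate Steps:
K = -11/4 (K = -1/4*11 = -11/4 ≈ -2.7500)
L(b) = -3 (L(b) = -8 + (14 - 1*9) = -8 + (14 - 9) = -8 + 5 = -3)
v(D, c) = -6*c
m(X) = 1 (m(X) = 4 - 3 = 1)
q(g) = -7/4 (q(g) = 1 - 11/4 = -7/4)
Y(t) = 11 - t (Y(t) = 8 - (t - 3) = 8 - (-3 + t) = 8 + (3 - t) = 11 - t)
-47325/Y(q(-23)) - 58859/v(707, 406) = -47325/(11 - 1*(-7/4)) - 58859/((-6*406)) = -47325/(11 + 7/4) - 58859/(-2436) = -47325/51/4 - 58859*(-1/2436) = -47325*4/51 + 58859/2436 = -63100/17 + 58859/2436 = -152710997/41412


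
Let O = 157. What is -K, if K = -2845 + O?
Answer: 2688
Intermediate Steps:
K = -2688 (K = -2845 + 157 = -2688)
-K = -1*(-2688) = 2688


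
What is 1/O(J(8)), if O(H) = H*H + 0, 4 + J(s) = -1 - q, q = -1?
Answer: 1/16 ≈ 0.062500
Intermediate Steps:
J(s) = -4 (J(s) = -4 + (-1 - 1*(-1)) = -4 + (-1 + 1) = -4 + 0 = -4)
O(H) = H**2 (O(H) = H**2 + 0 = H**2)
1/O(J(8)) = 1/((-4)**2) = 1/16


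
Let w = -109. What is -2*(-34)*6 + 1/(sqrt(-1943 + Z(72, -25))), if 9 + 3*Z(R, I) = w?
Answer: 408 - I*sqrt(17841)/5947 ≈ 408.0 - 0.02246*I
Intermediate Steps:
Z(R, I) = -118/3 (Z(R, I) = -3 + (1/3)*(-109) = -3 - 109/3 = -118/3)
-2*(-34)*6 + 1/(sqrt(-1943 + Z(72, -25))) = -2*(-34)*6 + 1/(sqrt(-1943 - 118/3)) = 68*6 + 1/(sqrt(-5947/3)) = 408 + 1/(I*sqrt(17841)/3) = 408 - I*sqrt(17841)/5947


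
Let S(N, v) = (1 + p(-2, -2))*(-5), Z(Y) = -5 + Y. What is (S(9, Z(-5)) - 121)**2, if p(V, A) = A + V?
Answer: 11236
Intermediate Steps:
S(N, v) = 15 (S(N, v) = (1 + (-2 - 2))*(-5) = (1 - 4)*(-5) = -3*(-5) = 15)
(S(9, Z(-5)) - 121)**2 = (15 - 121)**2 = (-106)**2 = 11236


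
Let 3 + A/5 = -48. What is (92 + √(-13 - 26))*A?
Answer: -23460 - 255*I*√39 ≈ -23460.0 - 1592.5*I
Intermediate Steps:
A = -255 (A = -15 + 5*(-48) = -15 - 240 = -255)
(92 + √(-13 - 26))*A = (92 + √(-13 - 26))*(-255) = (92 + √(-39))*(-255) = (92 + I*√39)*(-255) = -23460 - 255*I*√39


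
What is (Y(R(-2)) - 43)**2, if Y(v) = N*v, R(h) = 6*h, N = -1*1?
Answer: 961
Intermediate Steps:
N = -1
Y(v) = -v
(Y(R(-2)) - 43)**2 = (-6*(-2) - 43)**2 = (-1*(-12) - 43)**2 = (12 - 43)**2 = (-31)**2 = 961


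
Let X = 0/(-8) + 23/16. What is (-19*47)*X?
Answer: -20539/16 ≈ -1283.7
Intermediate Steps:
X = 23/16 (X = 0*(-⅛) + 23*(1/16) = 0 + 23/16 = 23/16 ≈ 1.4375)
(-19*47)*X = -19*47*(23/16) = -893*23/16 = -20539/16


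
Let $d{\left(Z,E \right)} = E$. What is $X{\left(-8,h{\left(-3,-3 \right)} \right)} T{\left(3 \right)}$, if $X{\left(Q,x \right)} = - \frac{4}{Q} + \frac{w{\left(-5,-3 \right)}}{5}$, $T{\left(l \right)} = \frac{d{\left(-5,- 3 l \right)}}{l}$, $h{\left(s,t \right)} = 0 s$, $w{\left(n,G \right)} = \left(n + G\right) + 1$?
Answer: $\frac{27}{10} \approx 2.7$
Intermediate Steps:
$w{\left(n,G \right)} = 1 + G + n$ ($w{\left(n,G \right)} = \left(G + n\right) + 1 = 1 + G + n$)
$h{\left(s,t \right)} = 0$
$T{\left(l \right)} = -3$ ($T{\left(l \right)} = \frac{\left(-3\right) l}{l} = -3$)
$X{\left(Q,x \right)} = - \frac{7}{5} - \frac{4}{Q}$ ($X{\left(Q,x \right)} = - \frac{4}{Q} + \frac{1 - 3 - 5}{5} = - \frac{4}{Q} - \frac{7}{5} = - \frac{7}{5} - \frac{4}{Q}$)
$X{\left(-8,h{\left(-3,-3 \right)} \right)} T{\left(3 \right)} = \left(- \frac{7}{5} - \frac{4}{-8}\right) \left(-3\right) = \left(- \frac{7}{5} - - \frac{1}{2}\right) \left(-3\right) = \left(- \frac{7}{5} + \frac{1}{2}\right) \left(-3\right) = \left(- \frac{9}{10}\right) \left(-3\right) = \frac{27}{10}$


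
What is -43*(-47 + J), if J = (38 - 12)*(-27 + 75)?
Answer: -51643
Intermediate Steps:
J = 1248 (J = 26*48 = 1248)
-43*(-47 + J) = -43*(-47 + 1248) = -43*1201 = -51643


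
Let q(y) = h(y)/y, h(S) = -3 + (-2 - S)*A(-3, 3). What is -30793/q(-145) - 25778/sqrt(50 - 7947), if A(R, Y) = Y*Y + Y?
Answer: 4464985/1713 + 25778*I*sqrt(7897)/7897 ≈ 2606.5 + 290.08*I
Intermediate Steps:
A(R, Y) = Y + Y**2 (A(R, Y) = Y**2 + Y = Y + Y**2)
h(S) = -27 - 12*S (h(S) = -3 + (-2 - S)*(3*(1 + 3)) = -3 + (-2 - S)*(3*4) = -3 + (-2 - S)*12 = -3 + (-24 - 12*S) = -27 - 12*S)
q(y) = (-27 - 12*y)/y
-30793/q(-145) - 25778/sqrt(50 - 7947) = -30793/(-12 - 27/(-145)) - 25778/sqrt(50 - 7947) = -30793/(-12 - 27*(-1/145)) - 25778*(-I*sqrt(7897)/7897) = -30793/(-12 + 27/145) - 25778*(-I*sqrt(7897)/7897) = -30793/(-1713/145) - (-25778)*I*sqrt(7897)/7897 = -30793*(-145/1713) + 25778*I*sqrt(7897)/7897 = 4464985/1713 + 25778*I*sqrt(7897)/7897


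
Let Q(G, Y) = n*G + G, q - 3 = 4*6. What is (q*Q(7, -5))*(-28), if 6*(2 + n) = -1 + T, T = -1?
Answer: 7056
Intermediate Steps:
q = 27 (q = 3 + 4*6 = 3 + 24 = 27)
n = -7/3 (n = -2 + (-1 - 1)/6 = -2 + (1/6)*(-2) = -2 - 1/3 = -7/3 ≈ -2.3333)
Q(G, Y) = -4*G/3 (Q(G, Y) = -7*G/3 + G = -4*G/3)
(q*Q(7, -5))*(-28) = (27*(-4/3*7))*(-28) = (27*(-28/3))*(-28) = -252*(-28) = 7056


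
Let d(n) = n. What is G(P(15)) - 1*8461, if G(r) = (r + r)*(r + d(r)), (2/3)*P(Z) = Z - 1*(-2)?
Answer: -5860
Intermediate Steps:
P(Z) = 3 + 3*Z/2 (P(Z) = 3*(Z - 1*(-2))/2 = 3*(Z + 2)/2 = 3*(2 + Z)/2 = 3 + 3*Z/2)
G(r) = 4*r² (G(r) = (r + r)*(r + r) = (2*r)*(2*r) = 4*r²)
G(P(15)) - 1*8461 = 4*(3 + (3/2)*15)² - 1*8461 = 4*(3 + 45/2)² - 8461 = 4*(51/2)² - 8461 = 4*(2601/4) - 8461 = 2601 - 8461 = -5860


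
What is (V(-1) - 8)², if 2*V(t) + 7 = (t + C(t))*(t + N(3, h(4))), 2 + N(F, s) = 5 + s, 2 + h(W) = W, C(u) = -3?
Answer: 1521/4 ≈ 380.25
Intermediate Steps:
h(W) = -2 + W
N(F, s) = 3 + s (N(F, s) = -2 + (5 + s) = 3 + s)
V(t) = -7/2 + (-3 + t)*(5 + t)/2 (V(t) = -7/2 + ((t - 3)*(t + (3 + (-2 + 4))))/2 = -7/2 + ((-3 + t)*(t + (3 + 2)))/2 = -7/2 + ((-3 + t)*(t + 5))/2 = -7/2 + ((-3 + t)*(5 + t))/2 = -7/2 + (-3 + t)*(5 + t)/2)
(V(-1) - 8)² = ((-11 - 1 + (½)*(-1)²) - 8)² = ((-11 - 1 + (½)*1) - 8)² = ((-11 - 1 + ½) - 8)² = (-23/2 - 8)² = (-39/2)² = 1521/4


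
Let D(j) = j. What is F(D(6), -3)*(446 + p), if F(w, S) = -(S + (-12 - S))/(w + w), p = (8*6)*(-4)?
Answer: 254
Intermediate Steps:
p = -192 (p = 48*(-4) = -192)
F(w, S) = 6/w (F(w, S) = -(-12)/(2*w) = -(-12)*1/(2*w) = -(-6)/w = 6/w)
F(D(6), -3)*(446 + p) = (6/6)*(446 - 192) = (6*(⅙))*254 = 1*254 = 254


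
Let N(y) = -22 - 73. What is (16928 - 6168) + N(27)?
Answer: 10665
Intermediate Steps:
N(y) = -95
(16928 - 6168) + N(27) = (16928 - 6168) - 95 = 10760 - 95 = 10665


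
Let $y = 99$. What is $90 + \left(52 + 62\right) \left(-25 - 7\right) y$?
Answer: $-361062$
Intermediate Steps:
$90 + \left(52 + 62\right) \left(-25 - 7\right) y = 90 + \left(52 + 62\right) \left(-25 - 7\right) 99 = 90 + 114 \left(-32\right) 99 = 90 - 361152 = -361062$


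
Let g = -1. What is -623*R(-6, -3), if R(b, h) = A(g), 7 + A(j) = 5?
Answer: 1246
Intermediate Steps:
A(j) = -2 (A(j) = -7 + 5 = -2)
R(b, h) = -2
-623*R(-6, -3) = -623*(-2) = 1246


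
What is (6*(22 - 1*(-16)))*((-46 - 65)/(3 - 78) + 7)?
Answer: 48336/25 ≈ 1933.4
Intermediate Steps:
(6*(22 - 1*(-16)))*((-46 - 65)/(3 - 78) + 7) = (6*(22 + 16))*(-111/(-75) + 7) = (6*38)*(-111*(-1/75) + 7) = 228*(37/25 + 7) = 228*(212/25) = 48336/25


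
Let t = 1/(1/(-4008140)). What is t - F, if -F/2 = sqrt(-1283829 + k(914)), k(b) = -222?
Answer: -4008140 + 2*I*sqrt(1284051) ≈ -4.0081e+6 + 2266.3*I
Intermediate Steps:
F = -2*I*sqrt(1284051) (F = -2*sqrt(-1283829 - 222) = -2*I*sqrt(1284051) ≈ -2266.3*I)
t = -4008140 (t = 1/(-1/4008140) = -4008140)
t - F = -4008140 - (-2)*I*sqrt(1284051) = -4008140 + 2*I*sqrt(1284051)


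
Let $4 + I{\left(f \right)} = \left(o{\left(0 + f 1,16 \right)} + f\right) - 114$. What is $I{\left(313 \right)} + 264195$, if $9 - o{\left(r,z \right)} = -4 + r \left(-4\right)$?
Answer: $265655$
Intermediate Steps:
$o{\left(r,z \right)} = 13 + 4 r$ ($o{\left(r,z \right)} = 9 - \left(-4 + r \left(-4\right)\right) = 9 - \left(-4 - 4 r\right) = 9 + \left(4 + 4 r\right) = 13 + 4 r$)
$I{\left(f \right)} = -105 + 5 f$ ($I{\left(f \right)} = -4 - \left(101 - f - 4 \left(0 + f 1\right)\right) = -4 - \left(101 - f - 4 \left(0 + f\right)\right) = -4 + \left(\left(\left(13 + 4 f\right) + f\right) - 114\right) = -4 + \left(\left(13 + 5 f\right) - 114\right) = -4 + \left(-101 + 5 f\right) = -105 + 5 f$)
$I{\left(313 \right)} + 264195 = \left(-105 + 5 \cdot 313\right) + 264195 = \left(-105 + 1565\right) + 264195 = 1460 + 264195 = 265655$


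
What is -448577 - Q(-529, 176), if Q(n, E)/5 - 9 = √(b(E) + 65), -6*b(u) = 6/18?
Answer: -448622 - 5*√2338/6 ≈ -4.4866e+5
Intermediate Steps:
b(u) = -1/18
Q(n, E) = 45 + 5*√2338/6 (Q(n, E) = 45 + 5*√(-1/18 + 65) = 45 + 5*√(1169/18) = 45 + 5*(√2338/6) = 45 + 5*√2338/6)
-448577 - Q(-529, 176) = -448577 - (45 + 5*√2338/6) = -448577 + (-45 - 5*√2338/6) = -448622 - 5*√2338/6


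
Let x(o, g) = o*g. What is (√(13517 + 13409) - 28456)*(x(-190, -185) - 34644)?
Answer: -14398736 + 506*√26926 ≈ -1.4316e+7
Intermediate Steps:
x(o, g) = g*o
(√(13517 + 13409) - 28456)*(x(-190, -185) - 34644) = (√(13517 + 13409) - 28456)*(-185*(-190) - 34644) = (√26926 - 28456)*(35150 - 34644) = (-28456 + √26926)*506 = -14398736 + 506*√26926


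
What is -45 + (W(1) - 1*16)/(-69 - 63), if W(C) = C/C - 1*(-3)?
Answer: -494/11 ≈ -44.909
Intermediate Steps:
W(C) = 4 (W(C) = 1 + 3 = 4)
-45 + (W(1) - 1*16)/(-69 - 63) = -45 + (4 - 1*16)/(-69 - 63) = -45 + (4 - 16)/(-132) = -45 - 12*(-1/132) = -45 + 1/11 = -494/11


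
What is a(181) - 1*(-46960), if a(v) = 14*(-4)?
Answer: 46904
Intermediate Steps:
a(v) = -56
a(181) - 1*(-46960) = -56 - 1*(-46960) = -56 + 46960 = 46904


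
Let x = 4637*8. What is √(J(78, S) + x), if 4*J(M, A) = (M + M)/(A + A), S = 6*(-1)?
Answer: 19*√411/2 ≈ 192.59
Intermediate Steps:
x = 37096
S = -6
J(M, A) = M/(4*A) (J(M, A) = ((M + M)/(A + A))/4 = ((2*M)/((2*A)))/4 = ((2*M)*(1/(2*A)))/4 = (M/A)/4 = M/(4*A))
√(J(78, S) + x) = √((¼)*78/(-6) + 37096) = √((¼)*78*(-⅙) + 37096) = √(-13/4 + 37096) = √(148371/4) = 19*√411/2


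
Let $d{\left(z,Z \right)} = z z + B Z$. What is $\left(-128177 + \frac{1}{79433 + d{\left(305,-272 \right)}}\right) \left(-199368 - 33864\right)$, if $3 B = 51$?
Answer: $\frac{2508696874080072}{83917} \approx 2.9895 \cdot 10^{10}$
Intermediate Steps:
$B = 17$ ($B = \frac{1}{3} \cdot 51 = 17$)
$d{\left(z,Z \right)} = z^{2} + 17 Z$ ($d{\left(z,Z \right)} = z z + 17 Z = z^{2} + 17 Z$)
$\left(-128177 + \frac{1}{79433 + d{\left(305,-272 \right)}}\right) \left(-199368 - 33864\right) = \left(-128177 + \frac{1}{79433 + \left(305^{2} + 17 \left(-272\right)\right)}\right) \left(-199368 - 33864\right) = \left(-128177 + \frac{1}{79433 + \left(93025 - 4624\right)}\right) \left(-233232\right) = \left(-128177 + \frac{1}{79433 + 88401}\right) \left(-233232\right) = \left(-128177 + \frac{1}{167834}\right) \left(-233232\right) = \left(- \frac{21512458617}{167834}\right) \left(-233232\right) = \frac{2508696874080072}{83917}$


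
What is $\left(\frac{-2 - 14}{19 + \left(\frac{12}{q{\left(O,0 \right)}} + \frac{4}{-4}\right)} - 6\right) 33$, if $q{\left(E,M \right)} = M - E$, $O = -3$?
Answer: $-222$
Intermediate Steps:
$\left(\frac{-2 - 14}{19 + \left(\frac{12}{q{\left(O,0 \right)}} + \frac{4}{-4}\right)} - 6\right) 33 = \left(\frac{-2 - 14}{19 + \left(\frac{12}{0 - -3} + \frac{4}{-4}\right)} - 6\right) 33 = \left(- \frac{16}{19 + \left(\frac{12}{0 + 3} + 4 \left(- \frac{1}{4}\right)\right)} - 6\right) 33 = \left(- \frac{16}{19 - \left(1 - \frac{12}{3}\right)} - 6\right) 33 = \left(- \frac{16}{19 + \left(12 \cdot \frac{1}{3} - 1\right)} - 6\right) 33 = \left(- \frac{16}{19 + \left(4 - 1\right)} - 6\right) 33 = \left(- \frac{16}{19 + 3} - 6\right) 33 = \left(- \frac{16}{22} - 6\right) 33 = \left(\left(-16\right) \frac{1}{22} - 6\right) 33 = \left(- \frac{8}{11} - 6\right) 33 = \left(- \frac{74}{11}\right) 33 = -222$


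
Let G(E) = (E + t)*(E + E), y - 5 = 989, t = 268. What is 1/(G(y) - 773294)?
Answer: 1/1735562 ≈ 5.7618e-7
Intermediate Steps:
y = 994 (y = 5 + 989 = 994)
G(E) = 2*E*(268 + E) (G(E) = (E + 268)*(E + E) = (268 + E)*(2*E) = 2*E*(268 + E))
1/(G(y) - 773294) = 1/(2*994*(268 + 994) - 773294) = 1/(2*994*1262 - 773294) = 1/(2508856 - 773294) = 1/1735562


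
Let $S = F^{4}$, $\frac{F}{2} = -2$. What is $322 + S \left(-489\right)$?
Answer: $-124862$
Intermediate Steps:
$F = -4$ ($F = 2 \left(-2\right) = -4$)
$S = 256$ ($S = \left(-4\right)^{4} = 256$)
$322 + S \left(-489\right) = 322 + 256 \left(-489\right) = 322 - 125184 = -124862$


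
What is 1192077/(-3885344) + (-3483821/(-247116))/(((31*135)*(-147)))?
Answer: -45309619663671541/147666896560300320 ≈ -0.30684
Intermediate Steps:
1192077/(-3885344) + (-3483821/(-247116))/(((31*135)*(-147))) = 1192077*(-1/3885344) + (-3483821*(-1/247116))/((4185*(-147))) = -1192077/3885344 + (3483821/247116)/(-615195) = -1192077/3885344 + (3483821/247116)*(-1/615195) = -1192077/3885344 - 3483821/152024527620 = -45309619663671541/147666896560300320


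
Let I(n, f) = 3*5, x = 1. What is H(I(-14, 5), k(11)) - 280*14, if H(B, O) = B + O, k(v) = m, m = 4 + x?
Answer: -3900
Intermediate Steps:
m = 5 (m = 4 + 1 = 5)
k(v) = 5
I(n, f) = 15
H(I(-14, 5), k(11)) - 280*14 = (15 + 5) - 280*14 = 20 - 1*3920 = 20 - 3920 = -3900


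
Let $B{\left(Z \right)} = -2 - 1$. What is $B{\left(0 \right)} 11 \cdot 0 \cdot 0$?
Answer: $0$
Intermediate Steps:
$B{\left(Z \right)} = -3$ ($B{\left(Z \right)} = -2 - 1 = -3$)
$B{\left(0 \right)} 11 \cdot 0 \cdot 0 = \left(-3\right) 11 \cdot 0 \cdot 0 = \left(-33\right) 0 = 0$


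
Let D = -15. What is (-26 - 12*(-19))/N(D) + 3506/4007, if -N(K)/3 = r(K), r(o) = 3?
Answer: -777860/36063 ≈ -21.569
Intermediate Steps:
N(K) = -9 (N(K) = -3*3 = -9)
(-26 - 12*(-19))/N(D) + 3506/4007 = (-26 - 12*(-19))/(-9) + 3506/4007 = (-26 + 228)*(-⅑) + 3506*(1/4007) = 202*(-⅑) + 3506/4007 = -202/9 + 3506/4007 = -777860/36063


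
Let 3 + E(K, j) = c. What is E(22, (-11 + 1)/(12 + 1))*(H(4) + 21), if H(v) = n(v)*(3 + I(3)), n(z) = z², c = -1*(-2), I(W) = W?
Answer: -117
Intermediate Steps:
c = 2
E(K, j) = -1 (E(K, j) = -3 + 2 = -1)
H(v) = 6*v² (H(v) = v²*(3 + 3) = v²*6 = 6*v²)
E(22, (-11 + 1)/(12 + 1))*(H(4) + 21) = -(6*4² + 21) = -(6*16 + 21) = -(96 + 21) = -1*117 = -117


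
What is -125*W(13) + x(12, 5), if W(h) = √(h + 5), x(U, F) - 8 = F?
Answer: 13 - 375*√2 ≈ -517.33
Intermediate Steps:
x(U, F) = 8 + F
W(h) = √(5 + h)
-125*W(13) + x(12, 5) = -125*√(5 + 13) + (8 + 5) = -375*√2 + 13 = 13 - 375*√2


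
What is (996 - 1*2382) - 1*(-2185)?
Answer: 799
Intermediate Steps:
(996 - 1*2382) - 1*(-2185) = (996 - 2382) + 2185 = -1386 + 2185 = 799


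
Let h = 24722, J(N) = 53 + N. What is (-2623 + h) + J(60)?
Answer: 22212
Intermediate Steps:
(-2623 + h) + J(60) = (-2623 + 24722) + (53 + 60) = 22099 + 113 = 22212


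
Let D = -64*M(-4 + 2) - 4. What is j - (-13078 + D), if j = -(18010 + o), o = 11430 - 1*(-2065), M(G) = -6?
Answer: -18807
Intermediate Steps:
o = 13495 (o = 11430 + 2065 = 13495)
D = 380 (D = -64*(-6) - 4 = 384 - 4 = 380)
j = -31505 (j = -(18010 + 13495) = -1*31505 = -31505)
j - (-13078 + D) = -31505 - (-13078 + 380) = -31505 - 1*(-12698) = -31505 + 12698 = -18807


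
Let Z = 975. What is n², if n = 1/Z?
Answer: 1/950625 ≈ 1.0519e-6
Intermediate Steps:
n = 1/975 ≈ 0.0010256
n² = (1/975)² = 1/950625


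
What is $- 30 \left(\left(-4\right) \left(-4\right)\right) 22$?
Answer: $-10560$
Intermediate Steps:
$- 30 \left(\left(-4\right) \left(-4\right)\right) 22 = \left(-30\right) 16 \cdot 22 = \left(-480\right) 22 = -10560$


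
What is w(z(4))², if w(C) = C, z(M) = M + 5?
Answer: 81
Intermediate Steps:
z(M) = 5 + M
w(z(4))² = (5 + 4)² = 9² = 81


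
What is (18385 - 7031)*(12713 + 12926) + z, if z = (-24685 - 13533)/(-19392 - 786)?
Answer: 2936960442443/10089 ≈ 2.9111e+8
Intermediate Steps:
z = 19109/10089 (z = -38218/(-20178) = -38218*(-1/20178) = 19109/10089 ≈ 1.8940)
(18385 - 7031)*(12713 + 12926) + z = (18385 - 7031)*(12713 + 12926) + 19109/10089 = 11354*25639 + 19109/10089 = 291105206 + 19109/10089 = 2936960442443/10089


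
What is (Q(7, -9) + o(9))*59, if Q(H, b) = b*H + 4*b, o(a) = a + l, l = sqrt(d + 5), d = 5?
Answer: -5310 + 59*sqrt(10) ≈ -5123.4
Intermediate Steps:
l = sqrt(10) (l = sqrt(5 + 5) = sqrt(10) ≈ 3.1623)
o(a) = a + sqrt(10)
Q(H, b) = 4*b + H*b (Q(H, b) = H*b + 4*b = 4*b + H*b)
(Q(7, -9) + o(9))*59 = (-9*(4 + 7) + (9 + sqrt(10)))*59 = (-9*11 + (9 + sqrt(10)))*59 = (-99 + (9 + sqrt(10)))*59 = (-90 + sqrt(10))*59 = -5310 + 59*sqrt(10)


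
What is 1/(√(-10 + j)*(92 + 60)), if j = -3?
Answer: -I*√13/1976 ≈ -0.0018247*I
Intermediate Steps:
1/(√(-10 + j)*(92 + 60)) = 1/(√(-10 - 3)*(92 + 60)) = 1/(√(-13)*152) = 1/((I*√13)*152) = 1/(152*I*√13) = -I*√13/1976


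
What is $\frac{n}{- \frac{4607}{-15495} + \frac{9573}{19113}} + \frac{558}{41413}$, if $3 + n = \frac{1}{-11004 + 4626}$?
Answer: $- \frac{25982651121046789}{6937495302886196} \approx -3.7453$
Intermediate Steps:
$n = - \frac{19135}{6378}$ ($n = -3 + \frac{1}{-11004 + 4626} = -3 + \frac{1}{-6378} = -3 - \frac{1}{6378} = - \frac{19135}{6378} \approx -3.0002$)
$\frac{n}{- \frac{4607}{-15495} + \frac{9573}{19113}} + \frac{558}{41413} = - \frac{19135}{6378 \left(- \frac{4607}{-15495} + \frac{9573}{19113}\right)} + \frac{558}{41413} = - \frac{19135}{6378 \left(\left(-4607\right) \left(- \frac{1}{15495}\right) + 9573 \cdot \frac{1}{19113}\right)} + 558 \cdot \frac{1}{41413} = - \frac{19135}{6378 \left(\frac{4607}{15495} + \frac{3191}{6371}\right)} + \frac{558}{41413} = - \frac{19135}{6378 \cdot \frac{78795742}{98718645}} + \frac{558}{41413} = \left(- \frac{19135}{6378}\right) \frac{98718645}{78795742} + \frac{558}{41413} = - \frac{629660424025}{167519747492} + \frac{558}{41413} = - \frac{25982651121046789}{6937495302886196}$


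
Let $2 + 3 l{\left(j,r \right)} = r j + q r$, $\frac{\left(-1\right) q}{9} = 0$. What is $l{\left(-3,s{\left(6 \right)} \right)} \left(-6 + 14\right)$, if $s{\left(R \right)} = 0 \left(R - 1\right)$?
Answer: $- \frac{16}{3} \approx -5.3333$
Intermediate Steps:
$q = 0$ ($q = \left(-9\right) 0 = 0$)
$s{\left(R \right)} = 0$ ($s{\left(R \right)} = 0 \left(-1 + R\right) = 0$)
$l{\left(j,r \right)} = - \frac{2}{3} + \frac{j r}{3}$ ($l{\left(j,r \right)} = - \frac{2}{3} + \frac{r j + 0 r}{3} = - \frac{2}{3} + \frac{j r + 0}{3} = - \frac{2}{3} + \frac{j r}{3}$)
$l{\left(-3,s{\left(6 \right)} \right)} \left(-6 + 14\right) = \left(- \frac{2}{3} + \frac{1}{3} \left(-3\right) 0\right) \left(-6 + 14\right) = \left(- \frac{2}{3} + 0\right) 8 = \left(- \frac{2}{3}\right) 8 = - \frac{16}{3}$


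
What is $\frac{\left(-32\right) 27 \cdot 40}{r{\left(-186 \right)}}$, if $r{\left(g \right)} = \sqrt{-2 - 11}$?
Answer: $\frac{34560 i \sqrt{13}}{13} \approx 9585.2 i$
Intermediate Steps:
$r{\left(g \right)} = i \sqrt{13}$ ($r{\left(g \right)} = \sqrt{-13} = i \sqrt{13}$)
$\frac{\left(-32\right) 27 \cdot 40}{r{\left(-186 \right)}} = \frac{\left(-32\right) 27 \cdot 40}{i \sqrt{13}} = \left(-864\right) 40 \left(- \frac{i \sqrt{13}}{13}\right) = - 34560 \left(- \frac{i \sqrt{13}}{13}\right) = \frac{34560 i \sqrt{13}}{13}$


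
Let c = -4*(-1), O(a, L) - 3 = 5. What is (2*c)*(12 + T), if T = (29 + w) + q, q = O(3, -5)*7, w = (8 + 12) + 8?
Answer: 1000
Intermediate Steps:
w = 28 (w = 20 + 8 = 28)
O(a, L) = 8 (O(a, L) = 3 + 5 = 8)
c = 4
q = 56 (q = 8*7 = 56)
T = 113 (T = (29 + 28) + 56 = 57 + 56 = 113)
(2*c)*(12 + T) = (2*4)*(12 + 113) = 8*125 = 1000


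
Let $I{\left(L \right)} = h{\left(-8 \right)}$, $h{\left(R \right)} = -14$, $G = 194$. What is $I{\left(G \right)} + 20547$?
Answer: $20533$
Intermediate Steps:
$I{\left(L \right)} = -14$
$I{\left(G \right)} + 20547 = -14 + 20547 = 20533$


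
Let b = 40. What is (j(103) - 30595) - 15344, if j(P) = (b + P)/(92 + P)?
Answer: -689074/15 ≈ -45938.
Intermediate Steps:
j(P) = (40 + P)/(92 + P)
(j(103) - 30595) - 15344 = ((40 + 103)/(92 + 103) - 30595) - 15344 = (143/195 - 30595) - 15344 = ((1/195)*143 - 30595) - 15344 = (11/15 - 30595) - 15344 = -458914/15 - 15344 = -689074/15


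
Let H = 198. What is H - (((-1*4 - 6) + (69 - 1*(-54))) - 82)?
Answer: 167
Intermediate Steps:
H - (((-1*4 - 6) + (69 - 1*(-54))) - 82) = 198 - (((-1*4 - 6) + (69 - 1*(-54))) - 82) = 198 - (((-4 - 6) + (69 + 54)) - 82) = 198 - ((-10 + 123) - 82) = 198 - (113 - 82) = 198 - 1*31 = 198 - 31 = 167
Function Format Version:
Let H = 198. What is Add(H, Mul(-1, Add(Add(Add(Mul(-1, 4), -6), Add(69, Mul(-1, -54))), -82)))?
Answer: 167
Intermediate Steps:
Add(H, Mul(-1, Add(Add(Add(Mul(-1, 4), -6), Add(69, Mul(-1, -54))), -82))) = Add(198, Mul(-1, Add(Add(Add(Mul(-1, 4), -6), Add(69, Mul(-1, -54))), -82))) = Add(198, Mul(-1, Add(Add(Add(-4, -6), Add(69, 54)), -82))) = Add(198, Mul(-1, Add(Add(-10, 123), -82))) = Add(198, Mul(-1, Add(113, -82))) = Add(198, Mul(-1, 31)) = Add(198, -31) = 167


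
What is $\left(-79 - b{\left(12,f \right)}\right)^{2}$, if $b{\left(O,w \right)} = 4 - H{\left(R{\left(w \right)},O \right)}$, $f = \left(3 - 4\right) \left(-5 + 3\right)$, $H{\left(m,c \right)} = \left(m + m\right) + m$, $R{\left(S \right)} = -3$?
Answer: $8464$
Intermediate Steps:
$H{\left(m,c \right)} = 3 m$ ($H{\left(m,c \right)} = 2 m + m = 3 m$)
$f = 2$ ($f = \left(-1\right) \left(-2\right) = 2$)
$b{\left(O,w \right)} = 13$ ($b{\left(O,w \right)} = 4 - 3 \left(-3\right) = 4 - -9 = 4 + 9 = 13$)
$\left(-79 - b{\left(12,f \right)}\right)^{2} = \left(-79 - 13\right)^{2} = \left(-92\right)^{2} = 8464$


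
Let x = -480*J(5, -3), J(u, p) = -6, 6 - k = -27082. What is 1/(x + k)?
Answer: 1/29968 ≈ 3.3369e-5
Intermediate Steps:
k = 27088 (k = 6 - 1*(-27082) = 6 + 27082 = 27088)
x = 2880 (x = -480*(-6) = 2880)
1/(x + k) = 1/(2880 + 27088) = 1/29968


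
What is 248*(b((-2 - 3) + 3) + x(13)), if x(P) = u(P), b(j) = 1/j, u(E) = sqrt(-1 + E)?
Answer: -124 + 496*sqrt(3) ≈ 735.10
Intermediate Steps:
x(P) = sqrt(-1 + P)
248*(b((-2 - 3) + 3) + x(13)) = 248*(1/((-2 - 3) + 3) + sqrt(-1 + 13)) = 248*(1/(-5 + 3) + sqrt(12)) = 248*(1/(-2) + 2*sqrt(3)) = 248*(-1/2 + 2*sqrt(3)) = -124 + 496*sqrt(3)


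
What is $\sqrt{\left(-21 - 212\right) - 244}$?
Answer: $3 i \sqrt{53} \approx 21.84 i$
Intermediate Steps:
$\sqrt{\left(-21 - 212\right) - 244} = \sqrt{-233 - 244} = \sqrt{-477} = 3 i \sqrt{53}$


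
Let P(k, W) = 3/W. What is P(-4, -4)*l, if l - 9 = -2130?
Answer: 6363/4 ≈ 1590.8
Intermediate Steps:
l = -2121 (l = 9 - 2130 = -2121)
P(-4, -4)*l = (3/(-4))*(-2121) = (3*(-1/4))*(-2121) = -3/4*(-2121) = 6363/4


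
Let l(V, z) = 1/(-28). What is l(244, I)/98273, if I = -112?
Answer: -1/2751644 ≈ -3.6342e-7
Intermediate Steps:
l(V, z) = -1/28
l(244, I)/98273 = -1/28/98273 = -1/28*1/98273 = -1/2751644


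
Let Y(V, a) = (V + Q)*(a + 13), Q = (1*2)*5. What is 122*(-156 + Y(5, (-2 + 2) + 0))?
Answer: 4758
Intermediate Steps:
Q = 10 (Q = 2*5 = 10)
Y(V, a) = (10 + V)*(13 + a) (Y(V, a) = (V + 10)*(a + 13) = (10 + V)*(13 + a))
122*(-156 + Y(5, (-2 + 2) + 0)) = 122*(-156 + (130 + 10*((-2 + 2) + 0) + 13*5 + 5*((-2 + 2) + 0))) = 122*(-156 + (130 + 10*(0 + 0) + 65 + 5*(0 + 0))) = 122*(-156 + (130 + 10*0 + 65 + 5*0)) = 122*(-156 + (130 + 0 + 65 + 0)) = 122*(-156 + 195) = 122*39 = 4758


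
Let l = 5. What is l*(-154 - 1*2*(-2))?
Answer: -750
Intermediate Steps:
l*(-154 - 1*2*(-2)) = 5*(-154 - 1*2*(-2)) = 5*(-154 - 2*(-2)) = 5*(-154 + 4) = 5*(-150) = -750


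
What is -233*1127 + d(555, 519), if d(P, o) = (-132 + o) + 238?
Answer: -261966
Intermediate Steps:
d(P, o) = 106 + o
-233*1127 + d(555, 519) = -233*1127 + (106 + 519) = -262591 + 625 = -261966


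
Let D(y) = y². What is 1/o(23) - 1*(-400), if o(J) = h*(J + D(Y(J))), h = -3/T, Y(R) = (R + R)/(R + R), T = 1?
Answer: 28799/72 ≈ 399.99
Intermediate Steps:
Y(R) = 1 (Y(R) = (2*R)/((2*R)) = (2*R)*(1/(2*R)) = 1)
h = -3 (h = -3/1 = -3*1 = -3)
o(J) = -3 - 3*J (o(J) = -3*(J + 1²) = -3*(J + 1) = -3*(1 + J) = -3 - 3*J)
1/o(23) - 1*(-400) = 1/(-3 - 3*23) - 1*(-400) = 1/(-3 - 69) + 400 = 1/(-72) + 400 = -1/72 + 400 = 28799/72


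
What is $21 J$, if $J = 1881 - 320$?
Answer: $32781$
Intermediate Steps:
$J = 1561$
$21 J = 21 \cdot 1561 = 32781$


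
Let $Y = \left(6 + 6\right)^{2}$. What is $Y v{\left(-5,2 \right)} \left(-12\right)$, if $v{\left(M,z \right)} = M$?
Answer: $8640$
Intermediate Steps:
$Y = 144$ ($Y = 12^{2} = 144$)
$Y v{\left(-5,2 \right)} \left(-12\right) = 144 \left(-5\right) \left(-12\right) = \left(-720\right) \left(-12\right) = 8640$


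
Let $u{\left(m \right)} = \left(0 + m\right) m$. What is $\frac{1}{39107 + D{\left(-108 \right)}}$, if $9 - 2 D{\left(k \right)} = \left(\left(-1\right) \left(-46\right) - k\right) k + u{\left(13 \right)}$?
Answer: $\frac{1}{47343} \approx 2.1122 \cdot 10^{-5}$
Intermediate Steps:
$u{\left(m \right)} = m^{2}$ ($u{\left(m \right)} = m m = m^{2}$)
$D{\left(k \right)} = -80 - \frac{k \left(46 - k\right)}{2}$ ($D{\left(k \right)} = \frac{9}{2} - \frac{\left(\left(-1\right) \left(-46\right) - k\right) k + 13^{2}}{2} = \frac{9}{2} - \frac{\left(46 - k\right) k + 169}{2} = \frac{9}{2} - \frac{k \left(46 - k\right) + 169}{2} = \frac{9}{2} - \frac{169 + k \left(46 - k\right)}{2} = \frac{9}{2} - \left(\frac{169}{2} + \frac{k \left(46 - k\right)}{2}\right) = -80 - \frac{k \left(46 - k\right)}{2}$)
$\frac{1}{39107 + D{\left(-108 \right)}} = \frac{1}{39107 - \left(-2404 - 5832\right)} = \frac{1}{39107 + \left(-80 + \frac{1}{2} \cdot 11664 + 2484\right)} = \frac{1}{39107 + \left(-80 + 5832 + 2484\right)} = \frac{1}{39107 + 8236} = \frac{1}{47343}$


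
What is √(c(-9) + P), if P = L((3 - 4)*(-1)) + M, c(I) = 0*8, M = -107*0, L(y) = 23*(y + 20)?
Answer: √483 ≈ 21.977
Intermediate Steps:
L(y) = 460 + 23*y (L(y) = 23*(20 + y) = 460 + 23*y)
M = 0
c(I) = 0
P = 483 (P = (460 + 23*((3 - 4)*(-1))) + 0 = (460 + 23*(-1*(-1))) + 0 = (460 + 23*1) + 0 = (460 + 23) + 0 = 483 + 0 = 483)
√(c(-9) + P) = √(0 + 483) = √483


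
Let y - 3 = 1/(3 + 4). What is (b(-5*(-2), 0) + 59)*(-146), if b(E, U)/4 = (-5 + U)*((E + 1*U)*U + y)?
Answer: 3942/7 ≈ 563.14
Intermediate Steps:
y = 22/7 (y = 3 + 1/(3 + 4) = 3 + 1/7 = 22/7 ≈ 3.1429)
b(E, U) = 4*(-5 + U)*(22/7 + U*(E + U)) (b(E, U) = 4*((-5 + U)*((E + 1*U)*U + 22/7)) = 4*((-5 + U)*((E + U)*U + 22/7)) = 4*((-5 + U)*(U*(E + U) + 22/7)) = 4*((-5 + U)*(22/7 + U*(E + U))) = 4*(-5 + U)*(22/7 + U*(E + U)))
(b(-5*(-2), 0) + 59)*(-146) = ((-440/7 - 20*0**2 + 4*0**3 + (88/7)*0 - 20*(-5*(-2))*0 + 4*(-5*(-2))*0**2) + 59)*(-146) = ((-440/7 - 20*0 + 4*0 + 0 - 20*10*0 + 4*10*0) + 59)*(-146) = ((-440/7 + 0 + 0 + 0 + 0 + 0) + 59)*(-146) = (-440/7 + 59)*(-146) = -27/7*(-146) = 3942/7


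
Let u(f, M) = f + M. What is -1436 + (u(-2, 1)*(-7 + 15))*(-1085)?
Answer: 7244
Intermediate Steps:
u(f, M) = M + f
-1436 + (u(-2, 1)*(-7 + 15))*(-1085) = -1436 + ((1 - 2)*(-7 + 15))*(-1085) = -1436 - 1*8*(-1085) = -1436 - 8*(-1085) = -1436 + 8680 = 7244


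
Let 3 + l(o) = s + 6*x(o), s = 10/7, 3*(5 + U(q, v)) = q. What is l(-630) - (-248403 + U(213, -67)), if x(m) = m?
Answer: 1711888/7 ≈ 2.4456e+5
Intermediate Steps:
U(q, v) = -5 + q/3
s = 10/7 (s = 10*(⅐) = 10/7 ≈ 1.4286)
l(o) = -11/7 + 6*o (l(o) = -3 + (10/7 + 6*o) = -11/7 + 6*o)
l(-630) - (-248403 + U(213, -67)) = (-11/7 + 6*(-630)) - (-248403 + (-5 + (⅓)*213)) = (-11/7 - 3780) - (-248403 + (-5 + 71)) = -26471/7 - (-248403 + 66) = -26471/7 - 1*(-248337) = -26471/7 + 248337 = 1711888/7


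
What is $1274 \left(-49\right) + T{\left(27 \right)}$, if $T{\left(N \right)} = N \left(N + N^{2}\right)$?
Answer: $-42014$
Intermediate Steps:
$1274 \left(-49\right) + T{\left(27 \right)} = 1274 \left(-49\right) + 27^{2} \left(1 + 27\right) = -62426 + 729 \cdot 28 = -62426 + 20412 = -42014$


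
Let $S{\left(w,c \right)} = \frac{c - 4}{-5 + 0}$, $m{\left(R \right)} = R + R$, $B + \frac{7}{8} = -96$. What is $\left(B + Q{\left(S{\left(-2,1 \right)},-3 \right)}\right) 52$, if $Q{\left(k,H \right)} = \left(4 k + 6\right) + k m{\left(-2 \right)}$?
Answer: $- \frac{9451}{2} \approx -4725.5$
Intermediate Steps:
$B = - \frac{775}{8}$ ($B = - \frac{7}{8} - 96 = - \frac{775}{8} \approx -96.875$)
$m{\left(R \right)} = 2 R$
$S{\left(w,c \right)} = \frac{4}{5} - \frac{c}{5}$ ($S{\left(w,c \right)} = \frac{-4 + c}{-5} = \left(-4 + c\right) \left(- \frac{1}{5}\right) = \frac{4}{5} - \frac{c}{5}$)
$Q{\left(k,H \right)} = 6$ ($Q{\left(k,H \right)} = \left(4 k + 6\right) + k 2 \left(-2\right) = \left(6 + 4 k\right) + k \left(-4\right) = \left(6 + 4 k\right) - 4 k = 6$)
$\left(B + Q{\left(S{\left(-2,1 \right)},-3 \right)}\right) 52 = \left(- \frac{775}{8} + 6\right) 52 = \left(- \frac{727}{8}\right) 52 = - \frac{9451}{2}$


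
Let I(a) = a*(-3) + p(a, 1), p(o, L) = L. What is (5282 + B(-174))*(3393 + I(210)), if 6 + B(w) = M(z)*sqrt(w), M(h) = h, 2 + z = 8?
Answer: 14582864 + 16584*I*sqrt(174) ≈ 1.4583e+7 + 2.1876e+5*I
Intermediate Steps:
z = 6 (z = -2 + 8 = 6)
B(w) = -6 + 6*sqrt(w)
I(a) = 1 - 3*a (I(a) = a*(-3) + 1 = -3*a + 1 = 1 - 3*a)
(5282 + B(-174))*(3393 + I(210)) = (5282 + (-6 + 6*sqrt(-174)))*(3393 + (1 - 3*210)) = (5282 + (-6 + 6*(I*sqrt(174))))*(3393 + (1 - 630)) = (5282 + (-6 + 6*I*sqrt(174)))*(3393 - 629) = (5276 + 6*I*sqrt(174))*2764 = 14582864 + 16584*I*sqrt(174)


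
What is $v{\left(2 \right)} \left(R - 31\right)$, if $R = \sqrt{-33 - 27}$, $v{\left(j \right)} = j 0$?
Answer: $0$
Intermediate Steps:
$v{\left(j \right)} = 0$
$R = 2 i \sqrt{15}$ ($R = \sqrt{-60} = 2 i \sqrt{15} \approx 7.746 i$)
$v{\left(2 \right)} \left(R - 31\right) = 0 \left(2 i \sqrt{15} - 31\right) = 0 \left(-31 + 2 i \sqrt{15}\right) = 0$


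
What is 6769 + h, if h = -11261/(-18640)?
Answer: 126185421/18640 ≈ 6769.6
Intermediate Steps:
h = 11261/18640 (h = -11261*(-1/18640) = 11261/18640 ≈ 0.60413)
6769 + h = 6769 + 11261/18640 = 126185421/18640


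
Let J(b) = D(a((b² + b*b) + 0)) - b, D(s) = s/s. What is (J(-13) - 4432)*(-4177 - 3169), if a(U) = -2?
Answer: 32454628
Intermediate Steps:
D(s) = 1
J(b) = 1 - b
(J(-13) - 4432)*(-4177 - 3169) = ((1 - 1*(-13)) - 4432)*(-4177 - 3169) = ((1 + 13) - 4432)*(-7346) = (14 - 4432)*(-7346) = -4418*(-7346) = 32454628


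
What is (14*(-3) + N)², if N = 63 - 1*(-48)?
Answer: 4761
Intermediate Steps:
N = 111 (N = 63 + 48 = 111)
(14*(-3) + N)² = (14*(-3) + 111)² = (-42 + 111)² = 69² = 4761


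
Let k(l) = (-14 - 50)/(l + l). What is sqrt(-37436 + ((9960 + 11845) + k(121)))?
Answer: I*sqrt(1891383)/11 ≈ 125.03*I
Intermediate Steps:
k(l) = -32/l (k(l) = -64*1/(2*l) = -32/l)
sqrt(-37436 + ((9960 + 11845) + k(121))) = sqrt(-37436 + ((9960 + 11845) - 32/121)) = sqrt(-37436 + (21805 - 32*1/121)) = sqrt(-37436 + (21805 - 32/121)) = sqrt(-37436 + 2638373/121) = sqrt(-1891383/121) = I*sqrt(1891383)/11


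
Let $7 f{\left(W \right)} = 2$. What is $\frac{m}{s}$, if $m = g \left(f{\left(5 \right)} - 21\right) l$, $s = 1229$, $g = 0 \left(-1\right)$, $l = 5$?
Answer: $0$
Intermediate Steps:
$f{\left(W \right)} = \frac{2}{7}$ ($f{\left(W \right)} = \frac{1}{7} \cdot 2 = \frac{2}{7}$)
$g = 0$
$m = 0$ ($m = 0 \left(\frac{2}{7} - 21\right) 5 = 0 \left(- \frac{145}{7}\right) 5 = 0 \cdot 5 = 0$)
$\frac{m}{s} = \frac{0}{1229} = 0 \cdot \frac{1}{1229} = 0$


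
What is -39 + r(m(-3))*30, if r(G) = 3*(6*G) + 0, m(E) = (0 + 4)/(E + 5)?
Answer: 1041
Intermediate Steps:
m(E) = 4/(5 + E)
r(G) = 18*G (r(G) = 18*G + 0 = 18*G)
-39 + r(m(-3))*30 = -39 + (18*(4/(5 - 3)))*30 = -39 + (18*(4/2))*30 = -39 + (18*(4*(½)))*30 = -39 + (18*2)*30 = -39 + 36*30 = -39 + 1080 = 1041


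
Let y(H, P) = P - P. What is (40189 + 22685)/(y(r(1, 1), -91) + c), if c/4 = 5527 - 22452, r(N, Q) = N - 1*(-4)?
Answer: -31437/33850 ≈ -0.92871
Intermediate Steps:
r(N, Q) = 4 + N (r(N, Q) = N + 4 = 4 + N)
y(H, P) = 0
c = -67700 (c = 4*(5527 - 22452) = 4*(-16925) = -67700)
(40189 + 22685)/(y(r(1, 1), -91) + c) = (40189 + 22685)/(0 - 67700) = 62874/(-67700) = 62874*(-1/67700) = -31437/33850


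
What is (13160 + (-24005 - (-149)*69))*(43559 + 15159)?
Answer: -33116952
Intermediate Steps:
(13160 + (-24005 - (-149)*69))*(43559 + 15159) = (13160 + (-24005 - 1*(-10281)))*58718 = (13160 + (-24005 + 10281))*58718 = (13160 - 13724)*58718 = -564*58718 = -33116952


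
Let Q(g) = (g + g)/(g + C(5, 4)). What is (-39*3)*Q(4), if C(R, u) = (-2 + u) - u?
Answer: -468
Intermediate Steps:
C(R, u) = -2
Q(g) = 2*g/(-2 + g) (Q(g) = (g + g)/(g - 2) = (2*g)/(-2 + g) = 2*g/(-2 + g))
(-39*3)*Q(4) = (-39*3)*(2*4/(-2 + 4)) = -234*4/2 = -117*4 = -468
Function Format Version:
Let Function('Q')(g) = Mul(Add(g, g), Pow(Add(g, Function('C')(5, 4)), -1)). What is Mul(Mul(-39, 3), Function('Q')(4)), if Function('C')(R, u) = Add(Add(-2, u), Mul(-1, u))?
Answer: -468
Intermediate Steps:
Function('C')(R, u) = -2
Function('Q')(g) = Mul(2, g, Pow(Add(-2, g), -1)) (Function('Q')(g) = Mul(Add(g, g), Pow(Add(g, -2), -1)) = Mul(Mul(2, g), Pow(Add(-2, g), -1)) = Mul(2, g, Pow(Add(-2, g), -1)))
Mul(Mul(-39, 3), Function('Q')(4)) = Mul(Mul(-39, 3), Mul(2, 4, Pow(Add(-2, 4), -1))) = Mul(-117, Mul(2, 4, Pow(2, -1))) = Mul(-117, Mul(2, 4, Rational(1, 2))) = Mul(-117, 4) = -468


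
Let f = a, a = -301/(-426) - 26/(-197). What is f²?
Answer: 4952359129/7042902084 ≈ 0.70317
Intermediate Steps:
a = 70373/83922 (a = -301*(-1/426) - 26*(-1/197) = 301/426 + 26/197 = 70373/83922 ≈ 0.83855)
f = 70373/83922 ≈ 0.83855
f² = (70373/83922)² = 4952359129/7042902084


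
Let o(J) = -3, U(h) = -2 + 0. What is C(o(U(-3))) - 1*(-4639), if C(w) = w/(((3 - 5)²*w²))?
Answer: 55667/12 ≈ 4638.9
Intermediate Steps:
U(h) = -2
C(w) = 1/(4*w) (C(w) = w/(((-2)²*w²)) = w/((4*w²)) = w*(1/(4*w²)) = 1/(4*w))
C(o(U(-3))) - 1*(-4639) = (¼)/(-3) - 1*(-4639) = (¼)*(-⅓) + 4639 = -1/12 + 4639 = 55667/12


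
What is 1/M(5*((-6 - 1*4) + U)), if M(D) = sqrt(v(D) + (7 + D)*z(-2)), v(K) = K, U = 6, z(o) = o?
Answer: sqrt(6)/6 ≈ 0.40825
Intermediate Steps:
M(D) = sqrt(-14 - D) (M(D) = sqrt(D + (7 + D)*(-2)) = sqrt(D + (-14 - 2*D)) = sqrt(-14 - D))
1/M(5*((-6 - 1*4) + U)) = 1/(sqrt(-14 - 5*((-6 - 1*4) + 6))) = 1/(sqrt(-14 - 5*((-6 - 4) + 6))) = 1/(sqrt(-14 - 5*(-10 + 6))) = 1/(sqrt(-14 - 5*(-4))) = 1/(sqrt(-14 - 1*(-20))) = 1/(sqrt(-14 + 20)) = 1/(sqrt(6)) = sqrt(6)/6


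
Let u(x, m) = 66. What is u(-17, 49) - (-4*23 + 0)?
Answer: 158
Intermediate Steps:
u(-17, 49) - (-4*23 + 0) = 66 - (-4*23 + 0) = 66 - (-92 + 0) = 66 - 1*(-92) = 66 + 92 = 158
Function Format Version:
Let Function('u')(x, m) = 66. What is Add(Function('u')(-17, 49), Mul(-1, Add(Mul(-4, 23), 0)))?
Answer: 158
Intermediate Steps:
Add(Function('u')(-17, 49), Mul(-1, Add(Mul(-4, 23), 0))) = Add(66, Mul(-1, Add(Mul(-4, 23), 0))) = Add(66, Mul(-1, Add(-92, 0))) = Add(66, Mul(-1, -92)) = Add(66, 92) = 158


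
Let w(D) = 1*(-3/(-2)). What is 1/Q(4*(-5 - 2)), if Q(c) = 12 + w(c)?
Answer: 2/27 ≈ 0.074074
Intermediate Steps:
w(D) = 3/2 (w(D) = 1*(-3*(-1/2)) = 1*(3/2) = 3/2)
Q(c) = 27/2 (Q(c) = 12 + 3/2 = 27/2)
1/Q(4*(-5 - 2)) = 1/(27/2) = 2/27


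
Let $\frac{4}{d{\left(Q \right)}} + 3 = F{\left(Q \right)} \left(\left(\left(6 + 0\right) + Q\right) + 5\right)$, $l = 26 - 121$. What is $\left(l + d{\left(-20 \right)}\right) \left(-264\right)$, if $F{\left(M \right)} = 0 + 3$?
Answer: $\frac{125576}{5} \approx 25115.0$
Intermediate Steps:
$F{\left(M \right)} = 3$
$l = -95$
$d{\left(Q \right)} = \frac{4}{30 + 3 Q}$ ($d{\left(Q \right)} = \frac{4}{-3 + 3 \left(\left(\left(6 + 0\right) + Q\right) + 5\right)} = \frac{4}{-3 + 3 \left(\left(6 + Q\right) + 5\right)} = \frac{4}{-3 + 3 \left(11 + Q\right)} = \frac{4}{-3 + \left(33 + 3 Q\right)} = \frac{4}{30 + 3 Q}$)
$\left(l + d{\left(-20 \right)}\right) \left(-264\right) = \left(-95 + \frac{4}{3 \left(10 - 20\right)}\right) \left(-264\right) = \left(-95 + \frac{4}{3 \left(-10\right)}\right) \left(-264\right) = \left(-95 + \frac{4}{3} \left(- \frac{1}{10}\right)\right) \left(-264\right) = \left(-95 - \frac{2}{15}\right) \left(-264\right) = \left(- \frac{1427}{15}\right) \left(-264\right) = \frac{125576}{5}$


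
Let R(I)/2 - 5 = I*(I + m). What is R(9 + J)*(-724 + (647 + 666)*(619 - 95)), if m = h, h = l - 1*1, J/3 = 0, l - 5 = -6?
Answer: 93471168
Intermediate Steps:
l = -1 (l = 5 - 6 = -1)
J = 0 (J = 3*0 = 0)
h = -2 (h = -1 - 1*1 = -1 - 1 = -2)
m = -2
R(I) = 10 + 2*I*(-2 + I) (R(I) = 10 + 2*(I*(I - 2)) = 10 + 2*(I*(-2 + I)) = 10 + 2*I*(-2 + I))
R(9 + J)*(-724 + (647 + 666)*(619 - 95)) = (10 - 4*(9 + 0) + 2*(9 + 0)²)*(-724 + (647 + 666)*(619 - 95)) = (10 - 4*9 + 2*9²)*(-724 + 1313*524) = (10 - 36 + 2*81)*(-724 + 688012) = (10 - 36 + 162)*687288 = 136*687288 = 93471168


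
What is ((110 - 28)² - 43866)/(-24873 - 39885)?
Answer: 18571/32379 ≈ 0.57355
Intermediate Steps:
((110 - 28)² - 43866)/(-24873 - 39885) = (82² - 43866)/(-64758) = (6724 - 43866)*(-1/64758) = -37142*(-1/64758) = 18571/32379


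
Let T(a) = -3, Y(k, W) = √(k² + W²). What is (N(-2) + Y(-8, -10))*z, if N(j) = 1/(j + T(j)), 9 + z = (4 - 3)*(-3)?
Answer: 12/5 - 24*√41 ≈ -151.27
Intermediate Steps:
Y(k, W) = √(W² + k²)
z = -12 (z = -9 + (4 - 3)*(-3) = -9 + 1*(-3) = -9 - 3 = -12)
N(j) = 1/(-3 + j) (N(j) = 1/(j - 3) = 1/(-3 + j))
(N(-2) + Y(-8, -10))*z = (1/(-3 - 2) + √((-10)² + (-8)²))*(-12) = (1/(-5) + √(100 + 64))*(-12) = (-⅕ + √164)*(-12) = (-⅕ + 2*√41)*(-12) = 12/5 - 24*√41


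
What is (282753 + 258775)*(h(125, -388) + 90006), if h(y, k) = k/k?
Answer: 48741310696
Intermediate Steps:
h(y, k) = 1
(282753 + 258775)*(h(125, -388) + 90006) = (282753 + 258775)*(1 + 90006) = 541528*90007 = 48741310696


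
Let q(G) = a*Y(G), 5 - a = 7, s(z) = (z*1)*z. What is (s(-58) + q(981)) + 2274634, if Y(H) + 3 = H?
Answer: 2276042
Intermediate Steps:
s(z) = z**2 (s(z) = z*z = z**2)
Y(H) = -3 + H
a = -2 (a = 5 - 1*7 = 5 - 7 = -2)
q(G) = 6 - 2*G (q(G) = -2*(-3 + G) = 6 - 2*G)
(s(-58) + q(981)) + 2274634 = ((-58)**2 + (6 - 2*981)) + 2274634 = (3364 + (6 - 1962)) + 2274634 = (3364 - 1956) + 2274634 = 1408 + 2274634 = 2276042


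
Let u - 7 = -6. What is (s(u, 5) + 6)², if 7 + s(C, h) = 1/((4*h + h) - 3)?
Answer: 441/484 ≈ 0.91116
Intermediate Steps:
u = 1 (u = 7 - 6 = 1)
s(C, h) = -7 + 1/(-3 + 5*h) (s(C, h) = -7 + 1/((4*h + h) - 3) = -7 + 1/(5*h - 3) = -7 + 1/(-3 + 5*h))
(s(u, 5) + 6)² = ((22 - 35*5)/(-3 + 5*5) + 6)² = ((22 - 175)/(-3 + 25) + 6)² = (-153/22 + 6)² = (-21/22)² = 441/484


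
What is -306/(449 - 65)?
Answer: -51/64 ≈ -0.79688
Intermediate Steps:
-306/(449 - 65) = -306/384 = -306*1/384 = -51/64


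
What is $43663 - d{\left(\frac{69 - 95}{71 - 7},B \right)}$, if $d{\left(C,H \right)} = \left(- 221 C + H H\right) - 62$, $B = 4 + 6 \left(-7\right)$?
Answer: $\frac{1350119}{32} \approx 42191.0$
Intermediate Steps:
$B = -38$ ($B = 4 - 42 = -38$)
$d{\left(C,H \right)} = -62 + H^{2} - 221 C$ ($d{\left(C,H \right)} = \left(- 221 C + H^{2}\right) - 62 = \left(H^{2} - 221 C\right) - 62 = -62 + H^{2} - 221 C$)
$43663 - d{\left(\frac{69 - 95}{71 - 7},B \right)} = 43663 - \left(-62 + \left(-38\right)^{2} - 221 \frac{69 - 95}{71 - 7}\right) = 43663 - \left(-62 + 1444 - 221 \left(- \frac{26}{64}\right)\right) = 43663 - \left(-62 + 1444 - 221 \left(\left(-26\right) \frac{1}{64}\right)\right) = 43663 - \left(-62 + 1444 - - \frac{2873}{32}\right) = 43663 - \left(-62 + 1444 + \frac{2873}{32}\right) = 43663 - \frac{47097}{32} = \frac{1350119}{32}$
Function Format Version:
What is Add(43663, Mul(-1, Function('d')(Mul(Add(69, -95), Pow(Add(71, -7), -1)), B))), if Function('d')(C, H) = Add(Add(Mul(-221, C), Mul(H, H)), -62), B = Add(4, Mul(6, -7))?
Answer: Rational(1350119, 32) ≈ 42191.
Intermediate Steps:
B = -38 (B = Add(4, -42) = -38)
Function('d')(C, H) = Add(-62, Pow(H, 2), Mul(-221, C)) (Function('d')(C, H) = Add(Add(Mul(-221, C), Pow(H, 2)), -62) = Add(Add(Pow(H, 2), Mul(-221, C)), -62) = Add(-62, Pow(H, 2), Mul(-221, C)))
Add(43663, Mul(-1, Function('d')(Mul(Add(69, -95), Pow(Add(71, -7), -1)), B))) = Add(43663, Mul(-1, Add(-62, Pow(-38, 2), Mul(-221, Mul(Add(69, -95), Pow(Add(71, -7), -1)))))) = Add(43663, Mul(-1, Add(-62, 1444, Mul(-221, Mul(-26, Pow(64, -1)))))) = Add(43663, Mul(-1, Add(-62, 1444, Mul(-221, Mul(-26, Rational(1, 64)))))) = Add(43663, Mul(-1, Add(-62, 1444, Mul(-221, Rational(-13, 32))))) = Add(43663, Mul(-1, Add(-62, 1444, Rational(2873, 32)))) = Add(43663, Mul(-1, Rational(47097, 32))) = Add(43663, Rational(-47097, 32)) = Rational(1350119, 32)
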